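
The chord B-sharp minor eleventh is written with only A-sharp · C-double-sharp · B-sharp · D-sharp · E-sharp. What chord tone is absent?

F-double-sharp

The full B-sharp minor eleventh chord is B-sharp, D-sharp, F-double-sharp, A-sharp, C-double-sharp, E-sharp.
Comparing with the voicing, the perfect 5th (5th) — F-double-sharp — is absent.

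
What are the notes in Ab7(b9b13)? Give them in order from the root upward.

Ab7(b9b13) is a dominant seventh flat nine flat thirteen built on Ab.
root → Ab
3rd (major 3rd) → C
5th (perfect 5th) → Eb
7th (minor 7th) → Gb
9th (minor 9th) → Bbb
13th (minor 13th) → Fb

Ab, C, Eb, Gb, Bbb, Fb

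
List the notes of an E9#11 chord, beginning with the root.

E9#11: dominant ninth sharp eleven on E.
E — root
G# — major 3rd
B — perfect 5th
D — minor 7th
F# — major 9th
A# — augmented 11th

E  G#  B  D  F#  A#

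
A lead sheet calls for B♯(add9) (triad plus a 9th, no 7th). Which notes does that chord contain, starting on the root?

B♯  D𝄪  F𝄪  C𝄪

Root B♯, quality added-ninth:
- root: B♯
- major 3rd: D𝄪
- perfect 5th: F𝄪
- major 9th: C𝄪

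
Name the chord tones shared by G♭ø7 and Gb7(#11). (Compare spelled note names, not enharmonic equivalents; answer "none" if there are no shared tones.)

G♭ø7 = Gb, Bbb, Dbb, Fb.
Gb7(#11) = Gb, Bb, Db, Fb, C.
Shared: Gb, Fb.

Gb  Fb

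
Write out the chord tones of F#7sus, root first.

F♯, B, C♯, E

F#7sus: dominant seventh suspended fourth on F♯.
root → F♯
4th (perfect 4th) → B
5th (perfect 5th) → C♯
7th (minor 7th) → E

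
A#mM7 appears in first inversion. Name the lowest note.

C#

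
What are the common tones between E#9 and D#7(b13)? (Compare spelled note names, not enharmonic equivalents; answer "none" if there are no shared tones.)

D# F##

E#9 = E#, G##, B#, D#, F##.
D#7(b13) = D#, F##, A#, C#, B.
Shared: D#, F##.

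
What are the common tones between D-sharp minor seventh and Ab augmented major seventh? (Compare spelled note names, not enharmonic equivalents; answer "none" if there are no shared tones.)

D-sharp minor seventh: D-sharp F-sharp A-sharp C-sharp
Ab augmented major seventh: A-flat C E G
Common to both → none.

none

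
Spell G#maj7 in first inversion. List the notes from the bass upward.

B# D# F## G#

In root position, G#maj7 is G#–B#–D#–F##.
First inversion puts the third (B#) in the bass.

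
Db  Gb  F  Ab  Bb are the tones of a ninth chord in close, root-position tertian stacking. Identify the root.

Stacking in thirds gives Gb – Bb – Db – F – Ab, so Gb is the root — Gb major ninth.

Gb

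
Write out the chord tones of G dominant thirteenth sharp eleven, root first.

G dominant thirteenth sharp eleven is a dominant thirteenth sharp eleven built on G.
G — root
B — major 3rd
D — perfect 5th
F — minor 7th
A — major 9th
C-sharp — augmented 11th
E — major 13th

G B D F A C-sharp E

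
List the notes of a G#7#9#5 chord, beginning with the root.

Root G#, quality dominant seventh sharp nine sharp five:
G# — root
B# — major 3rd
D## — augmented 5th
F# — minor 7th
A## — augmented 9th

G# B# D## F# A##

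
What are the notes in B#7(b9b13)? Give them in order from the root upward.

B#, D##, F##, A#, C#, G#

B#7(b9b13): dominant seventh flat nine flat thirteen on B#.
B# — root
D## — major 3rd
F## — perfect 5th
A# — minor 7th
C# — minor 9th
G# — minor 13th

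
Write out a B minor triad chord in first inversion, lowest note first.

B minor triad = B–D–F♯; first inversion → third (D) lowest.

D, F♯, B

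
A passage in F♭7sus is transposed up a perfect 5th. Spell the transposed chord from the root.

A perfect 5th up from F♭ is C♭, so the new chord is C♭ dominant seventh suspended fourth.
- root: C♭
- perfect 4th: F♭
- perfect 5th: G♭
- minor 7th: B𝄫

C♭ – F♭ – G♭ – B𝄫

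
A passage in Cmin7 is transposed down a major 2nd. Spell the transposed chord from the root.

C down a major 2nd → B♭. New chord: B♭ minor seventh.
Root: B♭
Minor 3rd (3rd): D♭
Perfect 5th (5th): F
Minor 7th (7th): A♭

B♭, D♭, F, A♭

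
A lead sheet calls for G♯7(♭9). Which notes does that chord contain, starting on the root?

Root G♯, quality dominant seventh flat nine:
root → G♯
3rd (major 3rd) → B♯
5th (perfect 5th) → D♯
7th (minor 7th) → F♯
9th (minor 9th) → A

G♯, B♯, D♯, F♯, A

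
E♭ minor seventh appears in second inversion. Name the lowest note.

Bb

E♭ minor seventh in root position is Eb–Gb–Bb–Db.
Second inversion places the fifth in the bass, which is Bb.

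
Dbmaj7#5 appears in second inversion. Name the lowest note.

Dbmaj7#5 in root position is Db–F–A–C.
Second inversion places the fifth in the bass, which is A.

A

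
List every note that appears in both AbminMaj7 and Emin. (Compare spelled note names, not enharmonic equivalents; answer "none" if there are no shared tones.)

G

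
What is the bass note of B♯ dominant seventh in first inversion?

D-double-sharp

B♯ dominant seventh in root position is B-sharp–D-double-sharp–F-double-sharp–A-sharp.
First inversion places the third in the bass, which is D-double-sharp.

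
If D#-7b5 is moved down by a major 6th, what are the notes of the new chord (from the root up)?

A major 6th down from D# is F#, so the new chord is F# half-diminished seventh.
Root: F#
Minor 3rd (3rd): A
Diminished 5th (5th): C
Minor 7th (7th): E

F#, A, C, E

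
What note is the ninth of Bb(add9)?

C

Root of Bb(add9) = Bb. The 9th is a major 9th: Bb up a major 9th → C.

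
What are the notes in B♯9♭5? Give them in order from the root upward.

B#, D##, F#, A#, C##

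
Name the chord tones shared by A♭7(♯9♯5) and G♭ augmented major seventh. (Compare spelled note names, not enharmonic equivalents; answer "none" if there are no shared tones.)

Gb

A♭7(♯9♯5) = Ab, C, E, Gb, B.
G♭ augmented major seventh = Gb, Bb, D, F.
Shared: Gb.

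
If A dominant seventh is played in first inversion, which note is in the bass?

A dominant seventh = A–C-sharp–E–G. First inversion → third in the bass = C-sharp.

C-sharp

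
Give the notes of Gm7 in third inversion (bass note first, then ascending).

F G B♭ D

Gm7 = G–B♭–D–F; third inversion → seventh (F) lowest.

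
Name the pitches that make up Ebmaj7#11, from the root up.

Ebmaj7#11: major seventh sharp eleven on Eb.
Eb — root
G — major 3rd
Bb — perfect 5th
D — major 7th
A — augmented 11th

Eb – G – Bb – D – A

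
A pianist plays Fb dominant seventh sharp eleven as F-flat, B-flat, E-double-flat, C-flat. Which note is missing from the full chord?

A-flat

Fb dominant seventh sharp eleven = F-flat, A-flat, C-flat, E-double-flat, B-flat. The voicing lacks the 3rd (major 3rd), A-flat.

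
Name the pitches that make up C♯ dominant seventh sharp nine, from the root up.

C♯ dominant seventh sharp nine: dominant seventh sharp nine on C-sharp.
- root: C-sharp
- major 3rd: E-sharp
- perfect 5th: G-sharp
- minor 7th: B
- augmented 9th: D-double-sharp

C-sharp  E-sharp  G-sharp  B  D-double-sharp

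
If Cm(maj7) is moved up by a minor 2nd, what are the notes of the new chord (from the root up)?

Db, Fb, Ab, C

A minor 2nd up from C is Db, so the new chord is Db minor-major seventh.
root → Db
3rd (minor 3rd) → Fb
5th (perfect 5th) → Ab
7th (major 7th) → C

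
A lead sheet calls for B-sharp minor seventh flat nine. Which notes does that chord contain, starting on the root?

Root B-sharp, quality minor seventh flat nine:
- root: B-sharp
- minor 3rd: D-sharp
- perfect 5th: F-double-sharp
- minor 7th: A-sharp
- minor 9th: C-sharp

B-sharp, D-sharp, F-double-sharp, A-sharp, C-sharp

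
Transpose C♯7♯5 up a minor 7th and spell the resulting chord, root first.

B, D♯, F𝄪, A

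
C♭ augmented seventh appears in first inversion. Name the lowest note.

E♭

C♭ augmented seventh in root position is C♭–E♭–G–B𝄫.
First inversion places the third in the bass, which is E♭.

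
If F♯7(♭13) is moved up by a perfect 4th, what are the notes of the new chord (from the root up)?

A perfect 4th up from F# is B, so the new chord is B dominant seventh flat thirteen.
B — root
D# — major 3rd
F# — perfect 5th
A — minor 7th
G — minor 13th

B D# F# A G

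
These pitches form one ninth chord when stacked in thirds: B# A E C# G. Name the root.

A

Stacking in thirds gives A – C# – E – G – B#, so A is the root — A dominant seventh sharp nine.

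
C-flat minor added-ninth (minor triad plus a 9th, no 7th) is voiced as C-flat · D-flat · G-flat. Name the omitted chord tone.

The full C-flat minor added-ninth chord is C-flat, E-double-flat, G-flat, D-flat.
Comparing with the voicing, the minor 3rd (3rd) — E-double-flat — is absent.

E-double-flat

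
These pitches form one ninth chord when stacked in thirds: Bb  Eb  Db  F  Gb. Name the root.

Stacking in thirds gives Eb – Gb – Bb – Db – F, so Eb is the root — Eb minor ninth.

Eb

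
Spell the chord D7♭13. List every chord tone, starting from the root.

D7♭13: dominant seventh flat thirteen on D.
D — root
F# — major 3rd
A — perfect 5th
C — minor 7th
Bb — minor 13th

D, F#, A, C, Bb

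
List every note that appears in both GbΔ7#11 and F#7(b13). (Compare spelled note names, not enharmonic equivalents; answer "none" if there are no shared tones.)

none

GbΔ7#11: G♭ B♭ D♭ F C
F#7(b13): F♯ A♯ C♯ E D
Common to both → none.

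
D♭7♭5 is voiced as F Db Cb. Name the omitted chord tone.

Abb

The full D♭7♭5 chord is Db, F, Abb, Cb.
Comparing with the voicing, the diminished 5th (5th) — Abb — is absent.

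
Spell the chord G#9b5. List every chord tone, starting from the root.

G#9b5: dominant ninth flat five on G♯.
root → G♯
3rd (major 3rd) → B♯
5th (diminished 5th) → D
7th (minor 7th) → F♯
9th (major 9th) → A♯

G♯  B♯  D  F♯  A♯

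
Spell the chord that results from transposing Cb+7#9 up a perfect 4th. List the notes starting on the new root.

Fb, Ab, C, Ebb, G

Transposed root: Cb → Fb (perfect 4th up). So we spell Fb dominant seventh sharp nine sharp five:
root → Fb
3rd (major 3rd) → Ab
5th (augmented 5th) → C
7th (minor 7th) → Ebb
9th (augmented 9th) → G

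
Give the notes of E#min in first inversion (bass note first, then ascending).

G#  B#  E#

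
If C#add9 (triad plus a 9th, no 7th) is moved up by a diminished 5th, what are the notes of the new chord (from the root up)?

G, B, D, A

Transposed root: C♯ → G (diminished 5th up). So we spell G added-ninth:
Root: G
Major 3rd (3rd): B
Perfect 5th (5th): D
Major 9th (9th): A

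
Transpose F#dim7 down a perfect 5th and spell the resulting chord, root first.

B, D, F, Ab

A perfect 5th down from F# is B, so the new chord is B diminished seventh.
Root: B
Minor 3rd (3rd): D
Diminished 5th (5th): F
Diminished 7th (7th): Ab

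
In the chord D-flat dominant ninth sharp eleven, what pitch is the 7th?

Cb

Root of D-flat dominant ninth sharp eleven = Db. The 7th is a minor 7th: Db up a minor 7th → Cb.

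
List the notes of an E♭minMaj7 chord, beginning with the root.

Eb – Gb – Bb – D

E♭minMaj7 is a minor-major seventh built on Eb.
Eb — root
Gb — minor 3rd
Bb — perfect 5th
D — major 7th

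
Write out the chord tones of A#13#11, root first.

A#, C##, E#, G#, B#, D##, F##

Root A#, quality dominant thirteenth sharp eleven:
A# — root
C## — major 3rd
E# — perfect 5th
G# — minor 7th
B# — major 9th
D## — augmented 11th
F## — major 13th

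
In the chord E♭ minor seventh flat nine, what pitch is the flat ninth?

E♭ minor seventh flat nine is built on Eb; its 9th is a minor 9th above the root.
A second above E uses the letter F, and the minor 9th above Eb is Fb.

Fb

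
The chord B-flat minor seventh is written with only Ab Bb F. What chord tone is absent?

Db

B-flat minor seventh = Bb, Db, F, Ab. The voicing lacks the 3rd (minor 3rd), Db.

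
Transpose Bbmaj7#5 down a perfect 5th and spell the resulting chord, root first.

Eb, G, B, D

Transposed root: Bb → Eb (perfect 5th down). So we spell Eb augmented major seventh:
Root: Eb
Major 3rd (3rd): G
Augmented 5th (5th): B
Major 7th (7th): D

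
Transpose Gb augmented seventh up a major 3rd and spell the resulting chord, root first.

B-flat, D, F-sharp, A-flat

A major 3rd up from G-flat is B-flat, so the new chord is B-flat augmented seventh.
B-flat — root
D — major 3rd
F-sharp — augmented 5th
A-flat — minor 7th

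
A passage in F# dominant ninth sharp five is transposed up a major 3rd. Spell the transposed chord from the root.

A# C## E## G# B#

A major 3rd up from F# is A#, so the new chord is A# dominant ninth sharp five.
Root: A#
Major 3rd (3rd): C##
Augmented 5th (5th): E##
Minor 7th (7th): G#
Major 9th (9th): B#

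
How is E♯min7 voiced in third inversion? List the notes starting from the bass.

D# E# G# B#

E♯min7 = E#–G#–B#–D#; third inversion → seventh (D#) lowest.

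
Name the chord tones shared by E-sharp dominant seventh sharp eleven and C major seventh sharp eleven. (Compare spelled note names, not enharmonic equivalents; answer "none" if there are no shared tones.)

none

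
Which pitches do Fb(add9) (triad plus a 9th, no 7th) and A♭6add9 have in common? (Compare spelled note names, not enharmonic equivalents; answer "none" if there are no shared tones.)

Fb(add9): Fb Ab Cb Gb
A♭6add9: Ab C Eb F Bb
Common to both → Ab.

Ab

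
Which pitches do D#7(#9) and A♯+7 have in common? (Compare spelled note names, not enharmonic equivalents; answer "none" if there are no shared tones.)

D#7(#9): D# F## A# C# E##
A♯+7: A# C## E## G#
Common to both → A#, E##.

A#, E##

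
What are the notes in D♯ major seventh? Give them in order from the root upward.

D♯  F𝄪  A♯  C𝄪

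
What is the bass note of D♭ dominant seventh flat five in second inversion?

Abb

D♭ dominant seventh flat five in root position is Db–F–Abb–Cb.
Second inversion places the fifth in the bass, which is Abb.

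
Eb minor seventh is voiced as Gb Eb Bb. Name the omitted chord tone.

The full Eb minor seventh chord is Eb, Gb, Bb, Db.
Comparing with the voicing, the minor 7th (7th) — Db — is absent.

Db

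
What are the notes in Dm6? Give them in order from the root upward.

D – F – A – B

Dm6: minor sixth on D.
Root: D
Minor 3rd (3rd): F
Perfect 5th (5th): A
Major 6th (6th): B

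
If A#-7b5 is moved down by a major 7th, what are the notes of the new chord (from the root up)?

A major 7th down from A# is B, so the new chord is B half-diminished seventh.
Root: B
Minor 3rd (3rd): D
Diminished 5th (5th): F
Minor 7th (7th): A

B, D, F, A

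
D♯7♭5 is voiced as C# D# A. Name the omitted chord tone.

D♯7♭5 = D#, F##, A, C#. The voicing lacks the 3rd (major 3rd), F##.

F##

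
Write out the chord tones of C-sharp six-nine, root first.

C-sharp E-sharp G-sharp A-sharp D-sharp

Root C-sharp, quality six-nine:
C-sharp — root
E-sharp — major 3rd
G-sharp — perfect 5th
A-sharp — major 6th
D-sharp — major 9th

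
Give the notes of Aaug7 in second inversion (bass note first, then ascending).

E♯, G, A, C♯

In root position, Aaug7 is A–C♯–E♯–G.
Second inversion puts the fifth (E♯) in the bass.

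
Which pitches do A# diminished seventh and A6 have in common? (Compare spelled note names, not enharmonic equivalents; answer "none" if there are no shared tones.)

A# diminished seventh = A#, C#, E, G.
A6 = A, C#, E, F#.
Shared: C#, E.

C#  E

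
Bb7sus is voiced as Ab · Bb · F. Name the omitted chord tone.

Eb

Bb7sus = Bb, Eb, F, Ab. The voicing lacks the 4th (perfect 4th), Eb.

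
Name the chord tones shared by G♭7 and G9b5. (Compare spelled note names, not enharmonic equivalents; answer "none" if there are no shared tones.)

D♭

G♭7: G♭ B♭ D♭ F♭
G9b5: G B D♭ F A
Common to both → D♭.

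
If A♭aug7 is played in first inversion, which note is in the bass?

C

A♭aug7 = Ab–C–E–Gb. First inversion → third in the bass = C.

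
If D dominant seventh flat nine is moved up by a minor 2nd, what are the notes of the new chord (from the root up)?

Transposed root: D → Eb (minor 2nd up). So we spell Eb dominant seventh flat nine:
root → Eb
3rd (major 3rd) → G
5th (perfect 5th) → Bb
7th (minor 7th) → Db
9th (minor 9th) → Fb

Eb, G, Bb, Db, Fb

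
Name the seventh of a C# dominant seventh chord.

C# dominant seventh is built on C#; its 7th is a minor 7th above the root.
A seventh above C uses the letter B, and the minor 7th above C# is B.

B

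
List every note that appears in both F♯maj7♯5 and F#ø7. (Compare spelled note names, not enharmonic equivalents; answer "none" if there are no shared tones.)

F♯maj7♯5: F♯ A♯ C𝄪 E♯
F#ø7: F♯ A C E
Common to both → F♯.

F♯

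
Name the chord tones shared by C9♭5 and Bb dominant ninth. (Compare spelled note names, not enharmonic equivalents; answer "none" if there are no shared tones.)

C  B♭  D

C9♭5: C E G♭ B♭ D
Bb dominant ninth: B♭ D F A♭ C
Common to both → C, B♭, D.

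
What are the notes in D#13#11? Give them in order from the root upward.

D# – F## – A# – C# – E# – G## – B#

D#13#11: dominant thirteenth sharp eleven on D#.
root → D#
3rd (major 3rd) → F##
5th (perfect 5th) → A#
7th (minor 7th) → C#
9th (major 9th) → E#
11th (augmented 11th) → G##
13th (major 13th) → B#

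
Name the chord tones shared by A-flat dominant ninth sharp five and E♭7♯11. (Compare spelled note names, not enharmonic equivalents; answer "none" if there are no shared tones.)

B♭

A-flat dominant ninth sharp five = A♭, C, E, G♭, B♭.
E♭7♯11 = E♭, G, B♭, D♭, A.
Shared: B♭.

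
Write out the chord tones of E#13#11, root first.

Root E#, quality dominant thirteenth sharp eleven:
root → E#
3rd (major 3rd) → G##
5th (perfect 5th) → B#
7th (minor 7th) → D#
9th (major 9th) → F##
11th (augmented 11th) → A##
13th (major 13th) → C##

E# – G## – B# – D# – F## – A## – C##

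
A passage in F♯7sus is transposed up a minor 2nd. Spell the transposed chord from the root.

A minor 2nd up from F# is G, so the new chord is G dominant seventh suspended fourth.
- root: G
- perfect 4th: C
- perfect 5th: D
- minor 7th: F

G  C  D  F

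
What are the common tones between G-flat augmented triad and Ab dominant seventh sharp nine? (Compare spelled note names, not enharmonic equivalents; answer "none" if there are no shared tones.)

G-flat

G-flat augmented triad = G-flat, B-flat, D.
Ab dominant seventh sharp nine = A-flat, C, E-flat, G-flat, B.
Shared: G-flat.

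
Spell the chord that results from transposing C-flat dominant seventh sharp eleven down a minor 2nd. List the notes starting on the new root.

C♭ down a minor 2nd → B♭. New chord: B♭ dominant seventh sharp eleven.
B♭ — root
D — major 3rd
F — perfect 5th
A♭ — minor 7th
E — augmented 11th

B♭ D F A♭ E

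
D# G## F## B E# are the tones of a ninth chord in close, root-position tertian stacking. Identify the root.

E#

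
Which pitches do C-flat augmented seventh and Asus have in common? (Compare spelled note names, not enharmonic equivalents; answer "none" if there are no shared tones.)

none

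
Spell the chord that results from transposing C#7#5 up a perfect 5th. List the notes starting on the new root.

G# B# D## F#

Transposed root: C# → G# (perfect 5th up). So we spell G# augmented seventh:
Root: G#
Major 3rd (3rd): B#
Augmented 5th (5th): D##
Minor 7th (7th): F#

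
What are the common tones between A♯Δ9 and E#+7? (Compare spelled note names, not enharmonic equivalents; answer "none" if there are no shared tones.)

A♯Δ9: A# C## E# G## B#
E#+7: E# G## B## D#
Common to both → E#, G##.

E#, G##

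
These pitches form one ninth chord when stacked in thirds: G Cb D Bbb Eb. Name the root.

Stacking in thirds gives Cb – Eb – G – Bbb – D, so Cb is the root — Cb dominant seventh sharp nine sharp five.

Cb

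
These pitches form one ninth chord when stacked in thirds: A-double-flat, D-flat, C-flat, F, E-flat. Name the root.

Arranged so that each adjacent pair is a third by letter name: D-flat – F – A-double-flat – C-flat – E-flat.
The bottom of that stack, D-flat, is the root (this is D-flat dominant ninth flat five).

D-flat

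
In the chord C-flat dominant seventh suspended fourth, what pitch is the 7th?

Bbb

C-flat dominant seventh suspended fourth is built on Cb; its 7th is a minor 7th above the root.
A seventh above C uses the letter B, and the minor 7th above Cb is Bbb.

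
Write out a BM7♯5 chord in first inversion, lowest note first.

D♯, F𝄪, A♯, B

BM7♯5 = B–D♯–F𝄪–A♯; first inversion → third (D♯) lowest.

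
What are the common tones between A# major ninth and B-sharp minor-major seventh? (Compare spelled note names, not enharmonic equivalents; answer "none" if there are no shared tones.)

B-sharp

A# major ninth: A-sharp C-double-sharp E-sharp G-double-sharp B-sharp
B-sharp minor-major seventh: B-sharp D-sharp F-double-sharp A-double-sharp
Common to both → B-sharp.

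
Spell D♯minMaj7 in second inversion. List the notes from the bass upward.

A# – C## – D# – F#

In root position, D♯minMaj7 is D#–F#–A#–C##.
Second inversion puts the fifth (A#) in the bass.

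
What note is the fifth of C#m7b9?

C#m7b9 is built on C#; its 5th is a perfect 5th above the root.
A fifth above C uses the letter G, and the perfect 5th above C# is G#.

G#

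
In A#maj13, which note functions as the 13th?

F##

A#maj13 is built on A#; its 13th is a major 13th above the root.
A sixth above A uses the letter F, and the major 13th above A# is F##.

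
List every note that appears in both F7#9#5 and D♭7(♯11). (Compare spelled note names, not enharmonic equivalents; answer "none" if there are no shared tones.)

F

F7#9#5: F A C♯ E♭ G♯
D♭7(♯11): D♭ F A♭ C♭ G
Common to both → F.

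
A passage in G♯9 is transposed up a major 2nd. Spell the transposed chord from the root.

G# up a major 2nd → A#. New chord: A# dominant ninth.
A# — root
C## — major 3rd
E# — perfect 5th
G# — minor 7th
B# — major 9th

A#, C##, E#, G#, B#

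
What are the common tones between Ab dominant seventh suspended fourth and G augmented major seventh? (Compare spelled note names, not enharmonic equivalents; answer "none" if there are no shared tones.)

Ab dominant seventh suspended fourth = A-flat, D-flat, E-flat, G-flat.
G augmented major seventh = G, B, D-sharp, F-sharp.
Shared: none.

none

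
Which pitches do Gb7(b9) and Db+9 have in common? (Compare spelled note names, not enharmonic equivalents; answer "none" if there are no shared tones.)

Gb7(b9) = Gb, Bb, Db, Fb, Abb.
Db+9 = Db, F, A, Cb, Eb.
Shared: Db.

Db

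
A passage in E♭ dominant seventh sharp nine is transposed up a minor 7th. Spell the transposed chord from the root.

D-flat, F, A-flat, C-flat, E

E-flat up a minor 7th → D-flat. New chord: D-flat dominant seventh sharp nine.
- root: D-flat
- major 3rd: F
- perfect 5th: A-flat
- minor 7th: C-flat
- augmented 9th: E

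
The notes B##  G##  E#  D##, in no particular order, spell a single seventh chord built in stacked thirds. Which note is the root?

E#

Arranged so that each adjacent pair is a third by letter name: E# – G## – B## – D##.
The bottom of that stack, E#, is the root (this is E# augmented major seventh).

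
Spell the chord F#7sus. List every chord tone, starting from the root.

F#, B, C#, E

Root F#, quality dominant seventh suspended fourth:
F# — root
B — perfect 4th
C# — perfect 5th
E — minor 7th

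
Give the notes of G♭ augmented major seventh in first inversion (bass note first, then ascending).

In root position, G♭ augmented major seventh is Gb–Bb–D–F.
First inversion puts the third (Bb) in the bass.

Bb – D – F – Gb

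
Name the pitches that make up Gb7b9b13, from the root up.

Gb, Bb, Db, Fb, Abb, Ebb

Gb7b9b13: dominant seventh flat nine flat thirteen on Gb.
- root: Gb
- major 3rd: Bb
- perfect 5th: Db
- minor 7th: Fb
- minor 9th: Abb
- minor 13th: Ebb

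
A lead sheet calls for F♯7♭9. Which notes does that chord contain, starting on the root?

F♯7♭9: dominant seventh flat nine on F#.
Root: F#
Major 3rd (3rd): A#
Perfect 5th (5th): C#
Minor 7th (7th): E
Minor 9th (9th): G

F# – A# – C# – E – G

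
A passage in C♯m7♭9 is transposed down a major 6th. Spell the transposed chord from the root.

E – G – B – D – F

Transposed root: C# → E (major 6th down). So we spell E minor seventh flat nine:
E — root
G — minor 3rd
B — perfect 5th
D — minor 7th
F — minor 9th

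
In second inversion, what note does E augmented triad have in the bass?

E augmented triad = E–G#–B#. Second inversion → fifth in the bass = B#.

B#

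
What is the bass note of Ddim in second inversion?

A♭

Ddim = D–F–A♭. Second inversion → fifth in the bass = A♭.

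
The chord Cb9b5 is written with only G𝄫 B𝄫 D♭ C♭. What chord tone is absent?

E♭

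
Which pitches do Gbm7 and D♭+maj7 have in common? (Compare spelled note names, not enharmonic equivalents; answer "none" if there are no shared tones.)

Gbm7: Gb Bbb Db Fb
D♭+maj7: Db F A C
Common to both → Db.

Db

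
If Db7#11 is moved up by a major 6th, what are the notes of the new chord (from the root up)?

A major 6th up from Db is Bb, so the new chord is Bb dominant seventh sharp eleven.
- root: Bb
- major 3rd: D
- perfect 5th: F
- minor 7th: Ab
- augmented 11th: E

Bb, D, F, Ab, E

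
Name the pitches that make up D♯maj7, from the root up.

D♯, F𝄪, A♯, C𝄪

D♯maj7: major seventh on D♯.
root → D♯
3rd (major 3rd) → F𝄪
5th (perfect 5th) → A♯
7th (major 7th) → C𝄪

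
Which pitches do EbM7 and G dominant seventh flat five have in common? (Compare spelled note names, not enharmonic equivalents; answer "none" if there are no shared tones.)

G

EbM7 = Eb, G, Bb, D.
G dominant seventh flat five = G, B, Db, F.
Shared: G.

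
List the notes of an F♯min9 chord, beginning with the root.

F♯min9 is a minor ninth built on F#.
F# — root
A — minor 3rd
C# — perfect 5th
E — minor 7th
G# — major 9th

F# – A – C# – E – G#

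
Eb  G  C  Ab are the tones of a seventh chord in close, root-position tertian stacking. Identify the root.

Ab

Arranged so that each adjacent pair is a third by letter name: Ab – C – Eb – G.
The bottom of that stack, Ab, is the root (this is Ab major seventh).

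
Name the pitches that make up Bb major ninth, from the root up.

Bb major ninth: major ninth on B-flat.
- root: B-flat
- major 3rd: D
- perfect 5th: F
- major 7th: A
- major 9th: C

B-flat – D – F – A – C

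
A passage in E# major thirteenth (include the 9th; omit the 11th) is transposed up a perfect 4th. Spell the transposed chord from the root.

A-sharp, C-double-sharp, E-sharp, G-double-sharp, B-sharp, F-double-sharp

Transposed root: E-sharp → A-sharp (perfect 4th up). So we spell A-sharp major thirteenth:
Root: A-sharp
Major 3rd (3rd): C-double-sharp
Perfect 5th (5th): E-sharp
Major 7th (7th): G-double-sharp
Major 9th (9th): B-sharp
Major 13th (13th): F-double-sharp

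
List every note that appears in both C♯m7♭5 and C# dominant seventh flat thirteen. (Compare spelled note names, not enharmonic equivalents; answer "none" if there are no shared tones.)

C# – B

C♯m7♭5 = C#, E, G, B.
C# dominant seventh flat thirteen = C#, E#, G#, B, A.
Shared: C#, B.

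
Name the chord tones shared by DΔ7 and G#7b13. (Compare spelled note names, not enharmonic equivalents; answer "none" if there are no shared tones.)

DΔ7 = D, F♯, A, C♯.
G#7b13 = G♯, B♯, D♯, F♯, E.
Shared: F♯.

F♯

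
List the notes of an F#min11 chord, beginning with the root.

F♯, A, C♯, E, G♯, B

Root F♯, quality minor eleventh:
- root: F♯
- minor 3rd: A
- perfect 5th: C♯
- minor 7th: E
- major 9th: G♯
- perfect 11th: B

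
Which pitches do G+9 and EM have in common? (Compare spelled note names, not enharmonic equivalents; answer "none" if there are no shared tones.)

B

G+9 = G, B, D#, F, A.
EM = E, G#, B.
Shared: B.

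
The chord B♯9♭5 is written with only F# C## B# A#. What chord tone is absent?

The full B♯9♭5 chord is B#, D##, F#, A#, C##.
Comparing with the voicing, the major 3rd (3rd) — D## — is absent.

D##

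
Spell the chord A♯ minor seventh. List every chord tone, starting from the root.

Root A-sharp, quality minor seventh:
- root: A-sharp
- minor 3rd: C-sharp
- perfect 5th: E-sharp
- minor 7th: G-sharp

A-sharp C-sharp E-sharp G-sharp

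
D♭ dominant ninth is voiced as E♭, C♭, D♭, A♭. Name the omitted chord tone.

F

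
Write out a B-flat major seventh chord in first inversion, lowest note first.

D, F, A, B-flat

In root position, B-flat major seventh is B-flat–D–F–A.
First inversion puts the third (D) in the bass.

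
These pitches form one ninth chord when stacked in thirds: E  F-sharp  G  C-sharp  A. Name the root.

Stacking in thirds gives F-sharp – A – C-sharp – E – G, so F-sharp is the root — F-sharp minor seventh flat nine.

F-sharp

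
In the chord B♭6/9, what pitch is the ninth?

C

B♭6/9 is built on B♭; its 9th is a major 9th above the root.
A second above B uses the letter C, and the major 9th above B♭ is C.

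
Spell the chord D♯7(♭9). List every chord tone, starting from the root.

D♯7(♭9) is a dominant seventh flat nine built on D#.
root → D#
3rd (major 3rd) → F##
5th (perfect 5th) → A#
7th (minor 7th) → C#
9th (minor 9th) → E

D#  F##  A#  C#  E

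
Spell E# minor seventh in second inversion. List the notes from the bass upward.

B#, D#, E#, G#

E# minor seventh = E#–G#–B#–D#; second inversion → fifth (B#) lowest.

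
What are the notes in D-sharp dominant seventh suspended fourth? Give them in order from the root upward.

D-sharp – G-sharp – A-sharp – C-sharp

D-sharp dominant seventh suspended fourth is a dominant seventh suspended fourth built on D-sharp.
root → D-sharp
4th (perfect 4th) → G-sharp
5th (perfect 5th) → A-sharp
7th (minor 7th) → C-sharp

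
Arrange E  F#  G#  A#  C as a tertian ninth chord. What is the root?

Arranged so that each adjacent pair is a third by letter name: F# – A# – C – E – G#.
The bottom of that stack, F#, is the root (this is F# dominant ninth flat five).

F#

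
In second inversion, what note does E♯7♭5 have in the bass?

B

E♯7♭5 = E#–G##–B–D#. Second inversion → fifth in the bass = B.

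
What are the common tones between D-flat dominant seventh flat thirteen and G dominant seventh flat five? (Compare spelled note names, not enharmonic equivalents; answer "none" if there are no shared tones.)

D-flat  F

D-flat dominant seventh flat thirteen: D-flat F A-flat C-flat B-double-flat
G dominant seventh flat five: G B D-flat F
Common to both → D-flat, F.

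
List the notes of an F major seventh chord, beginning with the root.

F major seventh: major seventh on F.
Root: F
Major 3rd (3rd): A
Perfect 5th (5th): C
Major 7th (7th): E

F, A, C, E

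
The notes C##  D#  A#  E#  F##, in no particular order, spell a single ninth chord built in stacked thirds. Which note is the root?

D#

Arranged so that each adjacent pair is a third by letter name: D# – F## – A# – C## – E#.
The bottom of that stack, D#, is the root (this is D# major ninth).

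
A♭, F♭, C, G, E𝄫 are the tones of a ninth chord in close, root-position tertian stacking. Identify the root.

Stacking in thirds gives F♭ – A♭ – C – E𝄫 – G, so F♭ is the root — F♭ dominant seventh sharp nine sharp five.

F♭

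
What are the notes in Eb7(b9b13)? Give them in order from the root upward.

E♭ G B♭ D♭ F♭ C♭

Root E♭, quality dominant seventh flat nine flat thirteen:
E♭ — root
G — major 3rd
B♭ — perfect 5th
D♭ — minor 7th
F♭ — minor 9th
C♭ — minor 13th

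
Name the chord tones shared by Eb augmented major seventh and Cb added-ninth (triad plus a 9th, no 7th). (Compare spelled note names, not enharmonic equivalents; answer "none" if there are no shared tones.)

E-flat

Eb augmented major seventh: E-flat G B D
Cb added-ninth: C-flat E-flat G-flat D-flat
Common to both → E-flat.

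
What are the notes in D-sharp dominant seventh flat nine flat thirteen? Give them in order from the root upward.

D-sharp dominant seventh flat nine flat thirteen: dominant seventh flat nine flat thirteen on D-sharp.
root → D-sharp
3rd (major 3rd) → F-double-sharp
5th (perfect 5th) → A-sharp
7th (minor 7th) → C-sharp
9th (minor 9th) → E
13th (minor 13th) → B

D-sharp, F-double-sharp, A-sharp, C-sharp, E, B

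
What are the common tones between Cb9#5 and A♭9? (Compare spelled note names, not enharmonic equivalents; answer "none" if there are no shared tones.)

Eb

Cb9#5: Cb Eb G Bbb Db
A♭9: Ab C Eb Gb Bb
Common to both → Eb.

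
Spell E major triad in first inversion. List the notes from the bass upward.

E major triad = E–G-sharp–B; first inversion → third (G-sharp) lowest.

G-sharp  B  E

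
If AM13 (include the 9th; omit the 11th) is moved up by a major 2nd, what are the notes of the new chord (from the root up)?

B – D# – F# – A# – C# – G#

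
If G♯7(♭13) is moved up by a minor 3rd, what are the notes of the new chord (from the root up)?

G# up a minor 3rd → B. New chord: B dominant seventh flat thirteen.
B — root
D# — major 3rd
F# — perfect 5th
A — minor 7th
G — minor 13th

B, D#, F#, A, G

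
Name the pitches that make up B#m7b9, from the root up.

B#m7b9 is a minor seventh flat nine built on B#.
Root: B#
Minor 3rd (3rd): D#
Perfect 5th (5th): F##
Minor 7th (7th): A#
Minor 9th (9th): C#

B# – D# – F## – A# – C#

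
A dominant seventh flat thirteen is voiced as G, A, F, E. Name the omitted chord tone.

C-sharp

The full A dominant seventh flat thirteen chord is A, C-sharp, E, G, F.
Comparing with the voicing, the major 3rd (3rd) — C-sharp — is absent.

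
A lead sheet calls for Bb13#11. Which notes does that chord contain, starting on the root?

Bb13#11 is a dominant thirteenth sharp eleven built on Bb.
root → Bb
3rd (major 3rd) → D
5th (perfect 5th) → F
7th (minor 7th) → Ab
9th (major 9th) → C
11th (augmented 11th) → E
13th (major 13th) → G

Bb, D, F, Ab, C, E, G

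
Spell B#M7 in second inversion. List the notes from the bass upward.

F##, A##, B#, D##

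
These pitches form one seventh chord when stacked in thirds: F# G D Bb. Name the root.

G

Arranged so that each adjacent pair is a third by letter name: G – Bb – D – F#.
The bottom of that stack, G, is the root (this is G minor-major seventh).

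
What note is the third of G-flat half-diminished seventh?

G-flat half-diminished seventh is built on Gb; its 3rd is a minor 3rd above the root.
A third above G uses the letter B, and the minor 3rd above Gb is Bbb.

Bbb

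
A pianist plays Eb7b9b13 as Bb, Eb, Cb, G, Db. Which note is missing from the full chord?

Fb

Eb7b9b13 = Eb, G, Bb, Db, Fb, Cb. The voicing lacks the 9th (minor 9th), Fb.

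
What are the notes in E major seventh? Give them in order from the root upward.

E, G-sharp, B, D-sharp

E major seventh is a major seventh built on E.
E — root
G-sharp — major 3rd
B — perfect 5th
D-sharp — major 7th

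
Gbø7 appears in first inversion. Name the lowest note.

Bbb

Gbø7 in root position is Gb–Bbb–Dbb–Fb.
First inversion places the third in the bass, which is Bbb.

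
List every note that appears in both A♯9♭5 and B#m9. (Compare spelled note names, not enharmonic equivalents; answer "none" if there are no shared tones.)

A#, C##, B#

A♯9♭5: A# C## E G# B#
B#m9: B# D# F## A# C##
Common to both → A#, C##, B#.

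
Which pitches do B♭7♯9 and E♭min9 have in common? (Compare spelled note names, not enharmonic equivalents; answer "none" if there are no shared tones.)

B♭7♯9 = Bb, D, F, Ab, C#.
E♭min9 = Eb, Gb, Bb, Db, F.
Shared: Bb, F.

Bb, F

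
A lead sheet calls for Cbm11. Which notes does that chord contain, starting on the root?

Cb, Ebb, Gb, Bbb, Db, Fb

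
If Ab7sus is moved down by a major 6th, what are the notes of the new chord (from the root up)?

Cb  Fb  Gb  Bbb

Transposed root: Ab → Cb (major 6th down). So we spell Cb dominant seventh suspended fourth:
Root: Cb
Perfect 4th (4th): Fb
Perfect 5th (5th): Gb
Minor 7th (7th): Bbb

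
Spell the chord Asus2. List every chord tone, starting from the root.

A – B – E

Asus2 is a suspended second built on A.
A — root
B — major 2nd
E — perfect 5th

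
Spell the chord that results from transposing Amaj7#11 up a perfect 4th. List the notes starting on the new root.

D – F# – A – C# – G#

Transposed root: A → D (perfect 4th up). So we spell D major seventh sharp eleven:
root → D
3rd (major 3rd) → F#
5th (perfect 5th) → A
7th (major 7th) → C#
11th (augmented 11th) → G#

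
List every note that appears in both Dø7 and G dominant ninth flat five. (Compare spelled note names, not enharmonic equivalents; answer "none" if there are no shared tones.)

F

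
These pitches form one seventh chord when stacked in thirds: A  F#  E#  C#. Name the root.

F#

Stacking in thirds gives F# – A – C# – E#, so F# is the root — F# minor-major seventh.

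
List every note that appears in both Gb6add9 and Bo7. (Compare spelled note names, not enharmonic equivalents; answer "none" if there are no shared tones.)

Gb6add9 = Gb, Bb, Db, Eb, Ab.
Bo7 = B, D, F, Ab.
Shared: Ab.

Ab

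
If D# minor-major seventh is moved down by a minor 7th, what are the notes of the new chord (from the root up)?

D-sharp down a minor 7th → E-sharp. New chord: E-sharp minor-major seventh.
Root: E-sharp
Minor 3rd (3rd): G-sharp
Perfect 5th (5th): B-sharp
Major 7th (7th): D-double-sharp

E-sharp, G-sharp, B-sharp, D-double-sharp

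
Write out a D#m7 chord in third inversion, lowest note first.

In root position, D#m7 is D#–F#–A#–C#.
Third inversion puts the seventh (C#) in the bass.

C#  D#  F#  A#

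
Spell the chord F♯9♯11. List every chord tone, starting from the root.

F#  A#  C#  E  G#  B#

F♯9♯11: dominant ninth sharp eleven on F#.
root → F#
3rd (major 3rd) → A#
5th (perfect 5th) → C#
7th (minor 7th) → E
9th (major 9th) → G#
11th (augmented 11th) → B#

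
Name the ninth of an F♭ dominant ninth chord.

Root of F♭ dominant ninth = F-flat. The 9th is a major 9th: F-flat up a major 9th → G-flat.

G-flat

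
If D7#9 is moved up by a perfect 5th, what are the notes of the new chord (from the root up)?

Transposed root: D → A (perfect 5th up). So we spell A dominant seventh sharp nine:
A — root
C# — major 3rd
E — perfect 5th
G — minor 7th
B# — augmented 9th

A C# E G B#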